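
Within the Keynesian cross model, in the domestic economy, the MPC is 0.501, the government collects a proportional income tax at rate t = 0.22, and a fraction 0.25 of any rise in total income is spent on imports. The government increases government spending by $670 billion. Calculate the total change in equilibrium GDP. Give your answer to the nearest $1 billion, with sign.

+$780 billion

Expenditure multiplier = 1/(1 − c(1−t) + m) = 1/(1 − 0.501×0.78 + 0.25) = 1/0.85922 ≈ 1.164.
ΔY = k × ΔG = (+$670 billion) / 0.85922 ≈ +$780 billion.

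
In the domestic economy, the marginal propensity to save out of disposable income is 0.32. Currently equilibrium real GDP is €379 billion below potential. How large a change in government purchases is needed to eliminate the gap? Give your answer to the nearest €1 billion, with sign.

+€121 billion

MPC = 1 − MPS = 1 − 0.32 = 0.68.
Spending multiplier = 1/(1 − MPC) = 1/(1 − 0.68) = 1/0.32 = 3.125.
Need ΔY = +€379 billion, so ΔG = ΔY/k = (+€379 billion) × 0.32 ≈ +€121 billion.
The government should increase government purchases by €121 billion.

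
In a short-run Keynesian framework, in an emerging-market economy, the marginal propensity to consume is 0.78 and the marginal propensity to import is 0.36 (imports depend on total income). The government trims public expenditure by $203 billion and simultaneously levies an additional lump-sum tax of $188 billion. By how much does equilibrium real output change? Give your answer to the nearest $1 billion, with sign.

Expenditure multiplier = 1/(1 − c + m) = 1/(1 − 0.78 + 0.36) = 1/0.58 ≈ 1.724.
ΔG contributes k·ΔG = (−$203 billion) / 0.58 = −$350 billion.
ΔT of +$188 billion changes first-round spending by −c·ΔT = −$146.64 billion, contributing k·(−c·ΔT) = (−$146.64 billion) / 0.58 ≈ −$252.8 billion.
Net ΔY = k(ΔG − c·ΔT) = (−$349.64 billion) / 0.58 ≈ −$603 billion.

−$603 billion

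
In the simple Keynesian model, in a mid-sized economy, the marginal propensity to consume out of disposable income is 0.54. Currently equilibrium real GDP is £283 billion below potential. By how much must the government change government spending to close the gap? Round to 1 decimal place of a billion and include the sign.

Spending multiplier = 1/(1 − MPC) = 1/(1 − 0.54) = 1/0.46 ≈ 2.174.
Need ΔY = +£283 billion, so ΔG = ΔY/k = (+£283 billion) × 0.46 ≈ +£130.2 billion.
The government should increase government spending by £130.2 billion.

+£130.2 billion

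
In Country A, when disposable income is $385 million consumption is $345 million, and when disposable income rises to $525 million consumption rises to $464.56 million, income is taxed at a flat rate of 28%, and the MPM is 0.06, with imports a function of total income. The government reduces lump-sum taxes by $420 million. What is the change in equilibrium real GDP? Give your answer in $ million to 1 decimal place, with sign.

+$805.8 million

MPC = ΔC/ΔYd = (464.56 − 345)/(525 − 385) = 119.56/140 = 0.854.
A lump-sum tax change of −$420 million shifts disposable income by +$420 million; first-round consumption changes by −c × ΔT = −0.854 × (−$420 million) = +$358.68 million.
Expenditure multiplier = 1/(1 − c(1−t) + m) = 1/(1 − 0.854×0.72 + 0.06) = 1/0.44512 ≈ 2.247.
The tax multiplier is −c × k ≈ −1.919, so ΔY = k × (−c·ΔT) = (+$358.68 million) / 0.44512 ≈ +$805.8 million.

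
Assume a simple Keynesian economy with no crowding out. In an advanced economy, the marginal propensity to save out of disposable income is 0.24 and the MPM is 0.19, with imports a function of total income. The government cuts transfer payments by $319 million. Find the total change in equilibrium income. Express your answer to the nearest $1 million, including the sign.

−$564 million

MPC = 1 − MPS = 1 − 0.24 = 0.76.
The transfer change shifts disposable income by −$319 million, so first-round consumption changes by c·ΔTR = 0.76 × (−$319 million) = −$242.44 million.
Expenditure multiplier = 1/(1 − c + m) = 1/(1 − 0.76 + 0.19) = 1/0.43 ≈ 2.326.
The transfer multiplier is c × k ≈ 1.767, so ΔY = k × (c·ΔTR) = (−$242.44 million) / 0.43 ≈ −$564 million.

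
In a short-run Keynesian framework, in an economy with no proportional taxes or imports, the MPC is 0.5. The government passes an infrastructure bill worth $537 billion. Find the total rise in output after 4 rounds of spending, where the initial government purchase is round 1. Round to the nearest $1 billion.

$1,007 billion

Round 1 adds ΔG = $537 billion; each later round is MPC = 0.5 times the previous.
After 4 rounds: 537 + 268.5 + 134.25 + 67.125 = ΔG·(1 − c^4)/(1 − c) = 537 × (1 − 0.0625)/0.5 ≈ $1,007 billion.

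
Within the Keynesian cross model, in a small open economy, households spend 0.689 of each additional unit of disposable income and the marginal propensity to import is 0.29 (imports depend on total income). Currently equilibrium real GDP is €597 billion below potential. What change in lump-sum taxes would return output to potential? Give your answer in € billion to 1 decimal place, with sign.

−€520.8 billion

Spending multiplier = 1/(1 − c + m) = 1/(1 − 0.689 + 0.29) = 1/0.601 ≈ 1.664.
Tax multiplier = −c·k = −0.689/0.601 ≈ −1.146. Need ΔY = +€597 billion, so ΔT = ΔY/(−c·k) = −(+€597 billion) × 0.601 / 0.689 ≈ −€520.8 billion.
The government should cut lump-sum taxes by €520.8 billion.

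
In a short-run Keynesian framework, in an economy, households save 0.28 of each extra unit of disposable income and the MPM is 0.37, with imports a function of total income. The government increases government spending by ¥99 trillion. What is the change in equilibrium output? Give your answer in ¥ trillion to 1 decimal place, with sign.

+¥152.3 trillion

MPC = 1 − MPS = 1 − 0.28 = 0.72.
Spending multiplier = 1/(1 − c + m) = 1/(1 − 0.72 + 0.37) = 1/0.65 ≈ 1.538.
ΔY = k × ΔG = (+¥99 trillion) / 0.65 ≈ +¥152.3 trillion.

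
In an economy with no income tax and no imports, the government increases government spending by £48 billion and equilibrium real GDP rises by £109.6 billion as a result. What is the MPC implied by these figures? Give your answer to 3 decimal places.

0.562

Implied spending multiplier k = ΔY/ΔG = 109.6/48 ≈ 2.2833.
Since k = 1/(1 − MPC), MPC = 1 − 1/k = 1 − ΔG/ΔY = 1 − 48/109.6 ≈ 0.562.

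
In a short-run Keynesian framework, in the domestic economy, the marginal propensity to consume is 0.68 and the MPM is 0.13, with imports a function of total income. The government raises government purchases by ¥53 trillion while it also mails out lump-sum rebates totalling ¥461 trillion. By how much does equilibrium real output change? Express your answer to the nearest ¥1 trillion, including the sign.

Expenditure multiplier = 1/(1 − c + m) = 1/(1 − 0.68 + 0.13) = 1/0.45 ≈ 2.222.
ΔG contributes k·ΔG = (+¥53 trillion) / 0.45 ≈ +¥117.8 trillion.
ΔT of −¥461 trillion changes first-round spending by −c·ΔT = +¥313.48 trillion, contributing k·(−c·ΔT) = (+¥313.48 trillion) / 0.45 ≈ +¥696.6 trillion.
Net ΔY = k(ΔG − c·ΔT) = (+¥366.48 trillion) / 0.45 ≈ +¥814 trillion.

+¥814 trillion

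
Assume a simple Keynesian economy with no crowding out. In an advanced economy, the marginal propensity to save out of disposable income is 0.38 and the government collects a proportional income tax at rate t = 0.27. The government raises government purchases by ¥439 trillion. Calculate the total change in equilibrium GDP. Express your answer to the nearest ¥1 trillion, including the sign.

MPC = 1 − MPS = 1 − 0.38 = 0.62.
Government-spending multiplier = 1/(1 − c(1−t)) = 1/(1 − 0.62×0.73) = 1/0.5474 ≈ 1.827.
ΔY = k × ΔG = (+¥439 trillion) / 0.5474 ≈ +¥802 trillion.

+¥802 trillion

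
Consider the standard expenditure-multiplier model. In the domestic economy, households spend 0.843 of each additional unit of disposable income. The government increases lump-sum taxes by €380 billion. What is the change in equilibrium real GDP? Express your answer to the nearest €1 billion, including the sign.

−€2,040 billion

A lump-sum tax change of +€380 billion shifts disposable income by −€380 billion; first-round consumption changes by −c × ΔT = −0.843 × (+€380 billion) = −€320.34 billion.
Expenditure multiplier = 1/(1 − MPC) = 1/(1 − 0.843) = 1/0.157 ≈ 6.369.
The tax multiplier is −c × k ≈ −5.369, so ΔY = k × (−c·ΔT) = (−€320.34 billion) / 0.157 ≈ −€2,040 billion.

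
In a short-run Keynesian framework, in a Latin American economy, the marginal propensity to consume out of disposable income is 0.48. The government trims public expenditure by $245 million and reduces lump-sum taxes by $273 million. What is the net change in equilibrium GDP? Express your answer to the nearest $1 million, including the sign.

Expenditure multiplier = 1/(1 − MPC) = 1/(1 − 0.48) = 1/0.52 ≈ 1.923.
ΔG contributes k·ΔG = (−$245 million) / 0.52 ≈ −$471.2 million.
ΔT of −$273 million changes first-round spending by −c·ΔT = +$131.04 million, contributing k·(−c·ΔT) = (+$131.04 million) / 0.52 = +$252 million.
Net ΔY = k(ΔG − c·ΔT) = (−$113.96 million) / 0.52 ≈ −$219 million.

−$219 million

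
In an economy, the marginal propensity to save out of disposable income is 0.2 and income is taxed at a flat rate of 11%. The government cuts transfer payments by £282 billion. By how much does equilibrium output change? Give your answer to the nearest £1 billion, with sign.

MPC = 1 − MPS = 1 − 0.2 = 0.8.
The transfer change shifts disposable income by −£282 billion, so first-round consumption changes by c·ΔTR = 0.8 × (−£282 billion) = −£225.6 billion.
Expenditure multiplier = 1/(1 − c(1−t)) = 1/(1 − 0.8×0.89) = 1/0.288 ≈ 3.472.
The transfer multiplier is c × k ≈ 2.778, so ΔY = k × (c·ΔTR) = (−£225.6 billion) / 0.288 ≈ −£783 billion.

−£783 billion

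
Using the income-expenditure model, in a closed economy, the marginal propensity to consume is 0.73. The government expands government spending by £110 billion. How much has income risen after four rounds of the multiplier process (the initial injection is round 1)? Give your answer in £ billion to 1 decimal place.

Round 1 adds ΔG = £110 billion; each later round is MPC = 0.73 times the previous.
After 4 rounds: 110 + 80.3 + 58.619 + 42.79187 = ΔG·(1 − c^4)/(1 − c) = 110 × (1 − 0.28398241)/0.27 ≈ £291.7 billion.

£291.7 billion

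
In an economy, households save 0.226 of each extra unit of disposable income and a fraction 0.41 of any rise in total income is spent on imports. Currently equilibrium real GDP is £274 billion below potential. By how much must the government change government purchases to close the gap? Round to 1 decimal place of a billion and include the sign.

MPC = 1 − MPS = 1 − 0.226 = 0.774.
Spending multiplier = 1/(1 − c + m) = 1/(1 − 0.774 + 0.41) = 1/0.636 ≈ 1.572.
Need ΔY = +£274 billion, so ΔG = ΔY/k = (+£274 billion) × 0.636 ≈ +£174.3 billion.
The government should increase government purchases by £174.3 billion.

+£174.3 billion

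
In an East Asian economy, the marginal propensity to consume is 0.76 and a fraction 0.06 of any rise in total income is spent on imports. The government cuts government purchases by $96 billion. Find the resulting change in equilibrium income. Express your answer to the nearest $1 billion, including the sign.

−$320 billion

Spending multiplier = 1/(1 − c + m) = 1/(1 − 0.76 + 0.06) = 1/0.3 ≈ 3.333.
ΔY = k × ΔG = (−$96 billion) / 0.3 = −$320 billion.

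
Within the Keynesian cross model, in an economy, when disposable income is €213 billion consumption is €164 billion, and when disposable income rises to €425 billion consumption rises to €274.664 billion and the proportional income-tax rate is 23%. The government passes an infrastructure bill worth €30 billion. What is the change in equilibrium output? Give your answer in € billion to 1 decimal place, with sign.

MPC = ΔC/ΔYd = (274.664 − 164)/(425 − 213) = 110.664/212 = 0.522.
Government-spending multiplier = 1/(1 − c(1−t)) = 1/(1 − 0.522×0.77) = 1/0.59806 ≈ 1.672.
ΔY = k × ΔG = (+€30 billion) / 0.59806 ≈ +€50.2 billion.

+€50.2 billion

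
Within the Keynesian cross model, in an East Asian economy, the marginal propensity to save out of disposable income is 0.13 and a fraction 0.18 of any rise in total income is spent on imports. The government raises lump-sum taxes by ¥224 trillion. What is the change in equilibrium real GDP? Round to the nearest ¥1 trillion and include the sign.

−¥629 trillion

MPC = 1 − MPS = 1 − 0.13 = 0.87.
A lump-sum tax change of +¥224 trillion shifts disposable income by −¥224 trillion; first-round consumption changes by −c × ΔT = −0.87 × (+¥224 trillion) = −¥194.88 trillion.
Expenditure multiplier = 1/(1 − c + m) = 1/(1 − 0.87 + 0.18) = 1/0.31 ≈ 3.226.
The tax multiplier is −c × k ≈ −2.806, so ΔY = k × (−c·ΔT) = (−¥194.88 trillion) / 0.31 ≈ −¥629 trillion.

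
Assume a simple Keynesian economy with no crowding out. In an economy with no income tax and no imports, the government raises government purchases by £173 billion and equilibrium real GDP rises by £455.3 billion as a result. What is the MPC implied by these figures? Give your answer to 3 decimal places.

Implied spending multiplier k = ΔY/ΔG = 455.3/173 ≈ 2.6318.
Since k = 1/(1 − MPC), MPC = 1 − 1/k = 1 − ΔG/ΔY = 1 − 173/455.3 ≈ 0.620.

0.620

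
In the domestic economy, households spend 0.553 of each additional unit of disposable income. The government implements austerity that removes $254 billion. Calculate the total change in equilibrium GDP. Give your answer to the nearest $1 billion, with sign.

−$568 billion

Government-spending multiplier = 1/(1 − MPC) = 1/(1 − 0.553) = 1/0.447 ≈ 2.237.
ΔY = k × ΔG = (−$254 billion) / 0.447 ≈ −$568 billion.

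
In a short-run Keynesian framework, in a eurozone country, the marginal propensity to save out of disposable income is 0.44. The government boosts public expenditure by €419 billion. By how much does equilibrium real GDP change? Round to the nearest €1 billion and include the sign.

+€952 billion

MPC = 1 − MPS = 1 − 0.44 = 0.56.
Spending multiplier = 1/(1 − MPC) = 1/(1 − 0.56) = 1/0.44 ≈ 2.273.
ΔY = k × ΔG = (+€419 billion) / 0.44 ≈ +€952 billion.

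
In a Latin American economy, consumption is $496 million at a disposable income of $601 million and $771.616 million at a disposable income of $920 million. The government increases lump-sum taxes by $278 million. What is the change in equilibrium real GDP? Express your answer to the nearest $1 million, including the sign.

MPC = ΔC/ΔYd = (771.616 − 496)/(920 − 601) = 275.616/319 = 0.864.
A lump-sum tax change of +$278 million shifts disposable income by −$278 million; first-round consumption changes by −c × ΔT = −0.864 × (+$278 million) = −$240.192 million.
Expenditure multiplier = 1/(1 − MPC) = 1/(1 − 0.864) = 1/0.136 ≈ 7.353.
The tax multiplier is −c × k ≈ −6.353, so ΔY = k × (−c·ΔT) = (−$240.192 million) / 0.136 ≈ −$1,766 million.

−$1,766 million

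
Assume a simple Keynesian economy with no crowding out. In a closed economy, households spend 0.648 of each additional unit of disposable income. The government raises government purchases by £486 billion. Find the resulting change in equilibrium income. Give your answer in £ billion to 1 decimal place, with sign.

+£1,380.7 billion

Expenditure multiplier = 1/(1 − MPC) = 1/(1 − 0.648) = 1/0.352 ≈ 2.841.
ΔY = k × ΔG = (+£486 billion) / 0.352 ≈ +£1,380.7 billion.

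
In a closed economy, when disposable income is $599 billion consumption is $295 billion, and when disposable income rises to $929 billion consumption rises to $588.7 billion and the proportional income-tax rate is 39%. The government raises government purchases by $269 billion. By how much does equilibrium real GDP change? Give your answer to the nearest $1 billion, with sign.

MPC = ΔC/ΔYd = (588.7 − 295)/(929 − 599) = 293.7/330 = 0.89.
Spending multiplier = 1/(1 − c(1−t)) = 1/(1 − 0.89×0.61) = 1/0.4571 ≈ 2.188.
ΔY = k × ΔG = (+$269 billion) / 0.4571 ≈ +$588 billion.

+$588 billion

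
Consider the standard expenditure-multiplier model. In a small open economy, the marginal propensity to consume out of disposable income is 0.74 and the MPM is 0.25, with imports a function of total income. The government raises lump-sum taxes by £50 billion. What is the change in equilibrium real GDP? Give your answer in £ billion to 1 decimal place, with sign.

−£72.5 billion

A lump-sum tax change of +£50 billion shifts disposable income by −£50 billion; first-round consumption changes by −c × ΔT = −0.74 × (+£50 billion) = −£37 billion.
Expenditure multiplier = 1/(1 − c + m) = 1/(1 − 0.74 + 0.25) = 1/0.51 ≈ 1.961.
The tax multiplier is −c × k ≈ −1.451, so ΔY = k × (−c·ΔT) = (−£37 billion) / 0.51 ≈ −£72.5 billion.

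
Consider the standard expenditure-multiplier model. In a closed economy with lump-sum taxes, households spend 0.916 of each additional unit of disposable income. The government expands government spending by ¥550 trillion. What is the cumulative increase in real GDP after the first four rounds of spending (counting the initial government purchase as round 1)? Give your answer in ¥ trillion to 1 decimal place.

Round 1 adds ΔG = ¥550 trillion; each later round is MPC = 0.916 times the previous.
After 4 rounds: 550 + 503.8 + 461.4808 + 422.7164128 = ΔG·(1 − c^4)/(1 − c) = 550 × (1 − 0.704014971136)/0.084 ≈ ¥1,938 trillion.

¥1,938.0 trillion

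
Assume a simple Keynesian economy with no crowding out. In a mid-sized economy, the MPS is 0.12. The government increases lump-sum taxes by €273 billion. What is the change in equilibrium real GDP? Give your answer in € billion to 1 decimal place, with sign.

−€2,002.0 billion

MPC = 1 − MPS = 1 − 0.12 = 0.88.
A lump-sum tax change of +€273 billion shifts disposable income by −€273 billion; first-round consumption changes by −c × ΔT = −0.88 × (+€273 billion) = −€240.24 billion.
Expenditure multiplier = 1/(1 − MPC) = 1/(1 − 0.88) = 1/0.12 ≈ 8.333.
The tax multiplier is −c × k ≈ −7.333, so ΔY = k × (−c·ΔT) = (−€240.24 billion) / 0.12 = −€2,002 billion.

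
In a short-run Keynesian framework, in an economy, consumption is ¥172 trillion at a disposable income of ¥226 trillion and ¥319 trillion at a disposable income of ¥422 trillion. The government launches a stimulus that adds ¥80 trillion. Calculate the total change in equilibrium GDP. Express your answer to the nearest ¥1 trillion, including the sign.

+¥320 trillion

MPC = ΔC/ΔYd = (319 − 172)/(422 − 226) = 147/196 = 0.75.
Government-spending multiplier = 1/(1 − MPC) = 1/(1 − 0.75) = 1/0.25 = 4.
ΔY = k × ΔG = (+¥80 trillion) / 0.25 = +¥320 trillion.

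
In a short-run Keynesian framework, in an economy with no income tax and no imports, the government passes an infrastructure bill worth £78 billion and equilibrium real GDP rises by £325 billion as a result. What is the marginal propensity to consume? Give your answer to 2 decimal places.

Implied spending multiplier k = ΔY/ΔG = 325/78 ≈ 4.1667.
Since k = 1/(1 − MPC), MPC = 1 − 1/k = 1 − ΔG/ΔY = 1 − 78/325 = 0.76.

0.76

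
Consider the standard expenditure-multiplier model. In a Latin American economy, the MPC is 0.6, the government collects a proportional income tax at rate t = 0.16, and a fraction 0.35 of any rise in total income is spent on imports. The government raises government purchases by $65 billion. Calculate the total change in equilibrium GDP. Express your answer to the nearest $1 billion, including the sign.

+$77 billion

Government-spending multiplier = 1/(1 − c(1−t) + m) = 1/(1 − 0.6×0.84 + 0.35) = 1/0.846 ≈ 1.182.
ΔY = k × ΔG = (+$65 billion) / 0.846 ≈ +$77 billion.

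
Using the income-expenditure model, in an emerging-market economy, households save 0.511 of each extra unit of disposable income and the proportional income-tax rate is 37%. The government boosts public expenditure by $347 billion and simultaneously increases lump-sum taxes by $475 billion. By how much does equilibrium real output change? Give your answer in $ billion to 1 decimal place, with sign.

MPC = 1 − MPS = 1 − 0.511 = 0.489.
Expenditure multiplier = 1/(1 − c(1−t)) = 1/(1 − 0.489×0.63) = 1/0.69193 ≈ 1.445.
ΔG contributes k·ΔG = (+$347 billion) / 0.69193 ≈ +$501.5 billion.
ΔT of +$475 billion changes first-round spending by −c·ΔT = −$232.275 billion, contributing k·(−c·ΔT) = (−$232.275 billion) / 0.69193 ≈ −$335.7 billion.
Net ΔY = k(ΔG − c·ΔT) = (+$114.725 billion) / 0.69193 ≈ +$165.8 billion.

+$165.8 billion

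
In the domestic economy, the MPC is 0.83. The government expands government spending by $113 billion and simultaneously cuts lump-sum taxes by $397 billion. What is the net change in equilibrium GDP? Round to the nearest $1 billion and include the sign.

Expenditure multiplier = 1/(1 − MPC) = 1/(1 − 0.83) = 1/0.17 ≈ 5.882.
ΔG contributes k·ΔG = (+$113 billion) / 0.17 ≈ +$664.7 billion.
ΔT of −$397 billion changes first-round spending by −c·ΔT = +$329.51 billion, contributing k·(−c·ΔT) = (+$329.51 billion) / 0.17 ≈ +$1,938.3 billion.
Net ΔY = k(ΔG − c·ΔT) = (+$442.51 billion) / 0.17 = +$2,603 billion.

+$2,603 billion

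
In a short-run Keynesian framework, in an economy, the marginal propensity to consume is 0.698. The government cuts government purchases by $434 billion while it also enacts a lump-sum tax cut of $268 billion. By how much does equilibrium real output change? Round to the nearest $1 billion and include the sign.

Expenditure multiplier = 1/(1 − MPC) = 1/(1 − 0.698) = 1/0.302 ≈ 3.311.
ΔG contributes k·ΔG = (−$434 billion) / 0.302 ≈ −$1,437.1 billion.
ΔT of −$268 billion changes first-round spending by −c·ΔT = +$187.064 billion, contributing k·(−c·ΔT) = (+$187.064 billion) / 0.302 ≈ +$619.4 billion.
Net ΔY = k(ΔG − c·ΔT) = (−$246.936 billion) / 0.302 ≈ −$818 billion.

−$818 billion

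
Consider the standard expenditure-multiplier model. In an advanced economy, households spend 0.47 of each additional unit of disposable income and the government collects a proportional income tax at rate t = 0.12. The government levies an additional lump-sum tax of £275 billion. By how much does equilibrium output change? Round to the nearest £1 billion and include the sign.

A lump-sum tax change of +£275 billion shifts disposable income by −£275 billion; first-round consumption changes by −c × ΔT = −0.47 × (+£275 billion) = −£129.25 billion.
Expenditure multiplier = 1/(1 − c(1−t)) = 1/(1 − 0.47×0.88) = 1/0.5864 ≈ 1.705.
The tax multiplier is −c × k ≈ −0.802, so ΔY = k × (−c·ΔT) = (−£129.25 billion) / 0.5864 ≈ −£220 billion.

−£220 billion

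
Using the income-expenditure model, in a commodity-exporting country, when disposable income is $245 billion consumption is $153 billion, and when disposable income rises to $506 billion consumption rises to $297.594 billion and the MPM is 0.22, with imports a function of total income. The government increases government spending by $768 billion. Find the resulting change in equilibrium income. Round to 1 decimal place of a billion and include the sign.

+$1,153.2 billion

MPC = ΔC/ΔYd = (297.594 − 153)/(506 − 245) = 144.594/261 = 0.554.
Government-spending multiplier = 1/(1 − c + m) = 1/(1 − 0.554 + 0.22) = 1/0.666 ≈ 1.502.
ΔY = k × ΔG = (+$768 billion) / 0.666 ≈ +$1,153.2 billion.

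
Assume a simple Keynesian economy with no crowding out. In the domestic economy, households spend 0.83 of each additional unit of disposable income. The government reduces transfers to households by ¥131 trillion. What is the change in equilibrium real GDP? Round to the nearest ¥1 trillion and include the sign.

−¥640 trillion

The transfer change shifts disposable income by −¥131 trillion, so first-round consumption changes by c·ΔTR = 0.83 × (−¥131 trillion) = −¥108.73 trillion.
Expenditure multiplier = 1/(1 − MPC) = 1/(1 − 0.83) = 1/0.17 ≈ 5.882.
The transfer multiplier is c × k ≈ 4.882, so ΔY = k × (c·ΔTR) = (−¥108.73 trillion) / 0.17 ≈ −¥640 trillion.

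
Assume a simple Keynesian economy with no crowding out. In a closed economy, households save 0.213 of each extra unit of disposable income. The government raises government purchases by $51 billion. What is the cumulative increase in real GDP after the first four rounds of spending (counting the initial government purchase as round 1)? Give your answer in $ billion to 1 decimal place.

$147.6 billion

MPC = 1 − MPS = 1 − 0.213 = 0.787.
Round 1 adds ΔG = $51 billion; each later round is MPC = 0.787 times the previous.
After 4 rounds: 51 + 40.137 + 31.587819 + 24.859613553 = ΔG·(1 − c^4)/(1 − c) = 51 × (1 − 0.383617958161)/0.213 ≈ $147.6 billion.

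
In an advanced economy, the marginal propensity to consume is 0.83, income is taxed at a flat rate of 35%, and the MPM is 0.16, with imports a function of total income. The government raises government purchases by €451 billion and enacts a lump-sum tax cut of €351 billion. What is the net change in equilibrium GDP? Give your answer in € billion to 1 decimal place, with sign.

+€1,196.3 billion

Expenditure multiplier = 1/(1 − c(1−t) + m) = 1/(1 − 0.83×0.65 + 0.16) = 1/0.6205 ≈ 1.612.
ΔG contributes k·ΔG = (+€451 billion) / 0.6205 ≈ +€726.8 billion.
ΔT of −€351 billion changes first-round spending by −c·ΔT = +€291.33 billion, contributing k·(−c·ΔT) = (+€291.33 billion) / 0.6205 ≈ +€469.5 billion.
Net ΔY = k(ΔG − c·ΔT) = (+€742.33 billion) / 0.6205 ≈ +€1,196.3 billion.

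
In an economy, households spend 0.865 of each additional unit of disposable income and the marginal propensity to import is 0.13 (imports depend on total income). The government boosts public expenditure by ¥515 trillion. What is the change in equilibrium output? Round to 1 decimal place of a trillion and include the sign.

+¥1,943.4 trillion

Expenditure multiplier = 1/(1 − c + m) = 1/(1 − 0.865 + 0.13) = 1/0.265 ≈ 3.774.
ΔY = k × ΔG = (+¥515 trillion) / 0.265 ≈ +¥1,943.4 trillion.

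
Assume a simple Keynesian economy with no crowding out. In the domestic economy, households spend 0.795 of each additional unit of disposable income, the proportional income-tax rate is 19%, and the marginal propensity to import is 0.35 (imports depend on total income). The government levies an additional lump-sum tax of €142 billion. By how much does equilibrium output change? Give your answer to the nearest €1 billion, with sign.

−€160 billion

A lump-sum tax change of +€142 billion shifts disposable income by −€142 billion; first-round consumption changes by −c × ΔT = −0.795 × (+€142 billion) = −€112.89 billion.
Expenditure multiplier = 1/(1 − c(1−t) + m) = 1/(1 − 0.795×0.81 + 0.35) = 1/0.70605 ≈ 1.416.
The tax multiplier is −c × k ≈ −1.126, so ΔY = k × (−c·ΔT) = (−€112.89 billion) / 0.70605 ≈ −€160 billion.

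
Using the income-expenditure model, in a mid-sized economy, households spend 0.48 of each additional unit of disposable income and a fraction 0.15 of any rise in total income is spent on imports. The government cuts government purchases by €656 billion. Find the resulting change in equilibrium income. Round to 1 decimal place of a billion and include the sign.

−€979.1 billion

Expenditure multiplier = 1/(1 − c + m) = 1/(1 − 0.48 + 0.15) = 1/0.67 ≈ 1.493.
ΔY = k × ΔG = (−€656 billion) / 0.67 ≈ −€979.1 billion.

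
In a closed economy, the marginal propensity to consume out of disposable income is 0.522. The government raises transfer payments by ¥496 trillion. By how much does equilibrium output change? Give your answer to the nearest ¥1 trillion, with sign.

+¥542 trillion

The transfer change shifts disposable income by +¥496 trillion, so first-round consumption changes by c·ΔTR = 0.522 × (+¥496 trillion) = +¥258.912 trillion.
Expenditure multiplier = 1/(1 − MPC) = 1/(1 − 0.522) = 1/0.478 ≈ 2.092.
The transfer multiplier is c × k ≈ 1.092, so ΔY = k × (c·ΔTR) = (+¥258.912 trillion) / 0.478 ≈ +¥542 trillion.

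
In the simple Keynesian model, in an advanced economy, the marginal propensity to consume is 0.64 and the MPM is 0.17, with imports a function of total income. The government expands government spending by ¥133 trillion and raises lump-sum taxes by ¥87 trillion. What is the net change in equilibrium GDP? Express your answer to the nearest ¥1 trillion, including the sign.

Expenditure multiplier = 1/(1 − c + m) = 1/(1 − 0.64 + 0.17) = 1/0.53 ≈ 1.887.
ΔG contributes k·ΔG = (+¥133 trillion) / 0.53 ≈ +¥250.9 trillion.
ΔT of +¥87 trillion changes first-round spending by −c·ΔT = −¥55.68 trillion, contributing k·(−c·ΔT) = (−¥55.68 trillion) / 0.53 ≈ −¥105.1 trillion.
Net ΔY = k(ΔG − c·ΔT) = (+¥77.32 trillion) / 0.53 ≈ +¥146 trillion.

+¥146 trillion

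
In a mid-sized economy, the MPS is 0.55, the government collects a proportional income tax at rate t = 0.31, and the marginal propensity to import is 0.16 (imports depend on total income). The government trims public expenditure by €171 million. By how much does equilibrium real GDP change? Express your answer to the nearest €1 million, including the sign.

MPC = 1 − MPS = 1 − 0.55 = 0.45.
Expenditure multiplier = 1/(1 − c(1−t) + m) = 1/(1 − 0.45×0.69 + 0.16) = 1/0.8495 ≈ 1.177.
ΔY = k × ΔG = (−€171 million) / 0.8495 ≈ −€201 million.

−€201 million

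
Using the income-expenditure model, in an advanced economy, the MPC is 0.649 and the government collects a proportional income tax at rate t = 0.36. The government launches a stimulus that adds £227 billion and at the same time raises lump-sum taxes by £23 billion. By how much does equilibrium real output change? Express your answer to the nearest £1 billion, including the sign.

+£363 billion

Expenditure multiplier = 1/(1 − c(1−t)) = 1/(1 − 0.649×0.64) = 1/0.58464 ≈ 1.71.
ΔG contributes k·ΔG = (+£227 billion) / 0.58464 ≈ +£388.3 billion.
ΔT of +£23 billion changes first-round spending by −c·ΔT = −£14.927 billion, contributing k·(−c·ΔT) = (−£14.927 billion) / 0.58464 ≈ −£25.5 billion.
Net ΔY = k(ΔG − c·ΔT) = (+£212.073 billion) / 0.58464 ≈ +£363 billion.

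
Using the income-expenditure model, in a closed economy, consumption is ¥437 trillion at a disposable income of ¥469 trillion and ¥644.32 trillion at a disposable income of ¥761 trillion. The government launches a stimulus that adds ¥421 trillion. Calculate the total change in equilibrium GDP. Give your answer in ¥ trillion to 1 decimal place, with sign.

MPC = ΔC/ΔYd = (644.32 − 437)/(761 − 469) = 207.32/292 = 0.71.
Government-spending multiplier = 1/(1 − MPC) = 1/(1 − 0.71) = 1/0.29 ≈ 3.448.
ΔY = k × ΔG = (+¥421 trillion) / 0.29 ≈ +¥1,451.7 trillion.

+¥1,451.7 trillion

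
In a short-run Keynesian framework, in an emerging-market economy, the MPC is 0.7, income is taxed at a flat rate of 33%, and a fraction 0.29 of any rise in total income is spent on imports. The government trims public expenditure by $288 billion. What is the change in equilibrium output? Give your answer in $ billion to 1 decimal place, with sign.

Expenditure multiplier = 1/(1 − c(1−t) + m) = 1/(1 − 0.7×0.67 + 0.29) = 1/0.821 ≈ 1.218.
ΔY = k × ΔG = (−$288 billion) / 0.821 ≈ −$350.8 billion.

−$350.8 billion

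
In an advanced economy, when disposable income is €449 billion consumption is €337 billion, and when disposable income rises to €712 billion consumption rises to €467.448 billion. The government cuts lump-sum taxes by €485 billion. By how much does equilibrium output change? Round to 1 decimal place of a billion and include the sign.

MPC = ΔC/ΔYd = (467.448 − 337)/(712 − 449) = 130.448/263 = 0.496.
A lump-sum tax change of −€485 billion shifts disposable income by +€485 billion; first-round consumption changes by −c × ΔT = −0.496 × (−€485 billion) = +€240.56 billion.
Expenditure multiplier = 1/(1 − MPC) = 1/(1 − 0.496) = 1/0.504 ≈ 1.984.
The tax multiplier is −c × k ≈ −0.984, so ΔY = k × (−c·ΔT) = (+€240.56 billion) / 0.504 ≈ +€477.3 billion.

+€477.3 billion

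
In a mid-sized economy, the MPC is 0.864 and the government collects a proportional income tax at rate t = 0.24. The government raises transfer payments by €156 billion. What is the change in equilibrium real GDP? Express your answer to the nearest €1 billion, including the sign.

+€393 billion

The transfer change shifts disposable income by +€156 billion, so first-round consumption changes by c·ΔTR = 0.864 × (+€156 billion) = +€134.784 billion.
Expenditure multiplier = 1/(1 − c(1−t)) = 1/(1 − 0.864×0.76) = 1/0.34336 ≈ 2.912.
The transfer multiplier is c × k ≈ 2.516, so ΔY = k × (c·ΔTR) = (+€134.784 billion) / 0.34336 ≈ +€393 billion.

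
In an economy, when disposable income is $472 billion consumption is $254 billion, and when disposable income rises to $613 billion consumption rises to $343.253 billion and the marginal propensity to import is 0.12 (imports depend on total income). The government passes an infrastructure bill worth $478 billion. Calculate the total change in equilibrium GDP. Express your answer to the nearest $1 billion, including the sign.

MPC = ΔC/ΔYd = (343.253 − 254)/(613 − 472) = 89.253/141 = 0.633.
Expenditure multiplier = 1/(1 − c + m) = 1/(1 − 0.633 + 0.12) = 1/0.487 ≈ 2.053.
ΔY = k × ΔG = (+$478 billion) / 0.487 ≈ +$982 billion.

+$982 billion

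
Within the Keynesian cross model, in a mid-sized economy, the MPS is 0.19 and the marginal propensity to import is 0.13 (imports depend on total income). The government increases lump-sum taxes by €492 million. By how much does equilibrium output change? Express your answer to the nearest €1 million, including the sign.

−€1,245 million

MPC = 1 − MPS = 1 − 0.19 = 0.81.
A lump-sum tax change of +€492 million shifts disposable income by −€492 million; first-round consumption changes by −c × ΔT = −0.81 × (+€492 million) = −€398.52 million.
Expenditure multiplier = 1/(1 − c + m) = 1/(1 − 0.81 + 0.13) = 1/0.32 = 3.125.
The tax multiplier is −c × k ≈ −2.531, so ΔY = k × (−c·ΔT) = (−€398.52 million) / 0.32 ≈ −€1,245 million.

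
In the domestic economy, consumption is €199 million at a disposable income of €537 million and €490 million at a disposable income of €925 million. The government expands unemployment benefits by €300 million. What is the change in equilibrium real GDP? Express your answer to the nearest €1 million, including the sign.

MPC = ΔC/ΔYd = (490 − 199)/(925 − 537) = 291/388 = 0.75.
The transfer change shifts disposable income by +€300 million, so first-round consumption changes by c·ΔTR = 0.75 × (+€300 million) = +€225 million.
Expenditure multiplier = 1/(1 − MPC) = 1/(1 − 0.75) = 1/0.25 = 4.
The transfer multiplier is c × k = 3, so ΔY = k × (c·ΔTR) = (+€225 million) / 0.25 = +€900 million.

+€900 million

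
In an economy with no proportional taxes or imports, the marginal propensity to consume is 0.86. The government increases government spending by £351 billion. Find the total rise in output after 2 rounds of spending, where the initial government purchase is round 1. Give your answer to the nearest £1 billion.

£653 billion

Round 1 adds ΔG = £351 billion; each later round is MPC = 0.86 times the previous.
After 2 rounds: 351 + 301.86 = ΔG·(1 − c^2)/(1 − c) = 351 × (1 − 0.7396)/0.14 ≈ £653 billion.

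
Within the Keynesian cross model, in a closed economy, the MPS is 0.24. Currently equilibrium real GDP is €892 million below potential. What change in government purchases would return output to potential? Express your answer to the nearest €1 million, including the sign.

+€214 million

MPC = 1 − MPS = 1 − 0.24 = 0.76.
Spending multiplier = 1/(1 − MPC) = 1/(1 − 0.76) = 1/0.24 ≈ 4.167.
Need ΔY = +€892 million, so ΔG = ΔY/k = (+€892 million) × 0.24 ≈ +€214 million.
The government should increase government purchases by €214 million.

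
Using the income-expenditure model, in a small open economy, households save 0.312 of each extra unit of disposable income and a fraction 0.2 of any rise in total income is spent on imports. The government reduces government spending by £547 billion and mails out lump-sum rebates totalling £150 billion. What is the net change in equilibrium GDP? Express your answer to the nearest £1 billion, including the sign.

MPC = 1 − MPS = 1 − 0.312 = 0.688.
Expenditure multiplier = 1/(1 − c + m) = 1/(1 − 0.688 + 0.2) = 1/0.512 ≈ 1.953.
ΔG contributes k·ΔG = (−£547 billion) / 0.512 ≈ −£1,068.4 billion.
ΔT of −£150 billion changes first-round spending by −c·ΔT = +£103.2 billion, contributing k·(−c·ΔT) = (+£103.2 billion) / 0.512 ≈ +£201.6 billion.
Net ΔY = k(ΔG − c·ΔT) = (−£443.8 billion) / 0.512 ≈ −£867 billion.

−£867 billion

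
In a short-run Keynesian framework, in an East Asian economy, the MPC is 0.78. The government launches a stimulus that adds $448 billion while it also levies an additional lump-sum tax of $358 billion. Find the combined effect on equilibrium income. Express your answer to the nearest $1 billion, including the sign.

Expenditure multiplier = 1/(1 − MPC) = 1/(1 − 0.78) = 1/0.22 ≈ 4.545.
ΔG contributes k·ΔG = (+$448 billion) / 0.22 ≈ +$2,036.4 billion.
ΔT of +$358 billion changes first-round spending by −c·ΔT = −$279.24 billion, contributing k·(−c·ΔT) = (−$279.24 billion) / 0.22 ≈ −$1,269.3 billion.
Net ΔY = k(ΔG − c·ΔT) = (+$168.76 billion) / 0.22 ≈ +$767 billion.

+$767 billion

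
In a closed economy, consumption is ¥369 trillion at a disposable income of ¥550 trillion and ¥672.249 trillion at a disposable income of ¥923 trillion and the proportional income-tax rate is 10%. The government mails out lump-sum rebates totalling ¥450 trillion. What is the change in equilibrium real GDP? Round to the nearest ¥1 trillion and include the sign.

MPC = ΔC/ΔYd = (672.249 − 369)/(923 − 550) = 303.249/373 = 0.813.
A lump-sum tax change of −¥450 trillion shifts disposable income by +¥450 trillion; first-round consumption changes by −c × ΔT = −0.813 × (−¥450 trillion) = +¥365.85 trillion.
Expenditure multiplier = 1/(1 − c(1−t)) = 1/(1 − 0.813×0.9) = 1/0.2683 ≈ 3.727.
The tax multiplier is −c × k ≈ −3.03, so ΔY = k × (−c·ΔT) = (+¥365.85 trillion) / 0.2683 ≈ +¥1,364 trillion.

+¥1,364 trillion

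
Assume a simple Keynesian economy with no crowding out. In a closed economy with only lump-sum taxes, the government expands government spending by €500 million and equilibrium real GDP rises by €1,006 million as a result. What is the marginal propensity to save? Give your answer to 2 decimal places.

0.50

Implied spending multiplier k = ΔY/ΔG = 1,006/500 = 2.012.
Since k = 1/(1 − MPC), MPC = 1 − 1/k = 1 − ΔG/ΔY = 1 − 500/1,006 ≈ 0.50.
MPS = 1 − MPC = 0.50.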